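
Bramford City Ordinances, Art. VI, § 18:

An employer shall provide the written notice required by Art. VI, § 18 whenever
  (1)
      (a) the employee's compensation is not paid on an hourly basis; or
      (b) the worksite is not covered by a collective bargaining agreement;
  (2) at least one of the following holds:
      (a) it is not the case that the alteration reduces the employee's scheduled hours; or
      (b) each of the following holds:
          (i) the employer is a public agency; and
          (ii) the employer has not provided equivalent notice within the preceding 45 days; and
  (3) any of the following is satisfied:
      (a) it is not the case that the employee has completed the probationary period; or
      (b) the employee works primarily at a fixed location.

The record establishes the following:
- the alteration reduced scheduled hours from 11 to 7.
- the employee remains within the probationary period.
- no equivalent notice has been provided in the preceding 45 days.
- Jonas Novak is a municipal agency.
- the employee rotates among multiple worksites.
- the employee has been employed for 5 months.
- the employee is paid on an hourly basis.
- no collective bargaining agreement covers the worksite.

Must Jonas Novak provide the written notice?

(a) not (hourly-paid) — fails.
(b) no CBA — met.
(1): F OR T → true.
(a) not (hours reduced) — fails.
(i) public agency — met.
(ii) no recent notice — satisfied.
(b) = T AND T = true.
(2) = F OR T = true.
(a) not (past probation) — holds.
(b) fixed location — fails.
So (3) is satisfied (T OR F).
Overall = T AND T AND T = true.

Yes — required.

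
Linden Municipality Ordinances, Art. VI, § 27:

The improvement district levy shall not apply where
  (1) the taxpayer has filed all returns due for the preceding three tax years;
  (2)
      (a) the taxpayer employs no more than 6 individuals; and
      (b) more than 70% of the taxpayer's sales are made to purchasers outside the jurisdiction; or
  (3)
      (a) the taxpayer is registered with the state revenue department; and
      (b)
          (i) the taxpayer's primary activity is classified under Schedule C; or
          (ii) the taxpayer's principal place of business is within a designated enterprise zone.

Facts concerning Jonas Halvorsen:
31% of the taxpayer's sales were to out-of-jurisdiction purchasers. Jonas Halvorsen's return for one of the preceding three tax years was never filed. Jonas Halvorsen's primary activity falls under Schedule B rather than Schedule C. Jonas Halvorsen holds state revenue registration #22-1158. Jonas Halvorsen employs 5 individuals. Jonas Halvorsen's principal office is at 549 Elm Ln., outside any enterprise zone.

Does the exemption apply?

(1) returns current — not met.
(a) ≤ 6 employees — met.
(b) >70% out-of-jur. sales — not satisfied.
(2): T AND F → false.
(a) state-registered — satisfied.
(i) Schedule C activity — not met.
(ii) in enterprise zone — not met.
(b) = F OR F = false.
So (3) is not satisfied (T AND F).
Overall: F OR F OR F → false.

No — not exempt.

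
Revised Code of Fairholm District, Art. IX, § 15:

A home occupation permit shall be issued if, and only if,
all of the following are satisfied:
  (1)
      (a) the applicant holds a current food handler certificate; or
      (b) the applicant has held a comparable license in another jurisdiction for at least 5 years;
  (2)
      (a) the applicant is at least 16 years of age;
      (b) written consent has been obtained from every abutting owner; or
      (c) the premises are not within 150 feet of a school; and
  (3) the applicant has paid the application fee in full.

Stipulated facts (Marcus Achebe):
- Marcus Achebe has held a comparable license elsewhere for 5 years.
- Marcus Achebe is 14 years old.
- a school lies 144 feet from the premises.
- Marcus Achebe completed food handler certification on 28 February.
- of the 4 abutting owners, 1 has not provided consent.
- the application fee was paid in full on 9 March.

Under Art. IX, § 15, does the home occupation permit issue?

No — denied.

(a) food handler cert. — satisfied.
(b) prior license ≥ 5 yr — met.
(1) = T OR T = true.
(a) age ≥ 16 — fails.
(b) all abutters consent — not met.
(c) ≥150 ft from school — not satisfied.
(2) = F OR F OR F = false.
(3) fee paid — met.
Overall: T AND F AND T → false.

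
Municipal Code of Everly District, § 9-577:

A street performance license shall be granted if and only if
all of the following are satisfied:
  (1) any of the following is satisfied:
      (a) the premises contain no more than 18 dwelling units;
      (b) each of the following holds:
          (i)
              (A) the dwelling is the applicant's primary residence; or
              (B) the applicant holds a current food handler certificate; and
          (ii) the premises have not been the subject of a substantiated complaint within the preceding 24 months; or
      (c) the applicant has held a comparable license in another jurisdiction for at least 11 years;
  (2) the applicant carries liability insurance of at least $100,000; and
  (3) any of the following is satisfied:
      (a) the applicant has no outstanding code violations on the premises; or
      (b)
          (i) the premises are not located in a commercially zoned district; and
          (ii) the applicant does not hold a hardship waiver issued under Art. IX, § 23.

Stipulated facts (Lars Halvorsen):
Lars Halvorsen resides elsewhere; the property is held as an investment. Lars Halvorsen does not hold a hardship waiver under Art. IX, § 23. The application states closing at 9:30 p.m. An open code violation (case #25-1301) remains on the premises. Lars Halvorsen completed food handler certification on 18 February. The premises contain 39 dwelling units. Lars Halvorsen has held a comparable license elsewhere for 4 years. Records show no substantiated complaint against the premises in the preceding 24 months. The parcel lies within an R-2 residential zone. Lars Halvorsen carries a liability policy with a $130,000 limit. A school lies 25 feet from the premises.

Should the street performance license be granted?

(a) ≤ 18 units — not met.
(A) primary residence — fails.
(B) food handler cert. — satisfied.
(i) = F OR T = true.
(ii) no complaint in 24 mo. — met.
(b): T AND T → true.
(c) prior license ≥ 11 yr — not satisfied.
So (1) is satisfied (F OR T OR F).
(2) insurance ≥ $100,000 — met.
(a) no code violations — fails.
(i) not (commercially zoned) — met.
(ii) not (hardship waiver) — met.
So (b) is satisfied (T AND T).
So (3) is satisfied (F OR T).
Overall: T AND T AND T → true.

Yes — granted.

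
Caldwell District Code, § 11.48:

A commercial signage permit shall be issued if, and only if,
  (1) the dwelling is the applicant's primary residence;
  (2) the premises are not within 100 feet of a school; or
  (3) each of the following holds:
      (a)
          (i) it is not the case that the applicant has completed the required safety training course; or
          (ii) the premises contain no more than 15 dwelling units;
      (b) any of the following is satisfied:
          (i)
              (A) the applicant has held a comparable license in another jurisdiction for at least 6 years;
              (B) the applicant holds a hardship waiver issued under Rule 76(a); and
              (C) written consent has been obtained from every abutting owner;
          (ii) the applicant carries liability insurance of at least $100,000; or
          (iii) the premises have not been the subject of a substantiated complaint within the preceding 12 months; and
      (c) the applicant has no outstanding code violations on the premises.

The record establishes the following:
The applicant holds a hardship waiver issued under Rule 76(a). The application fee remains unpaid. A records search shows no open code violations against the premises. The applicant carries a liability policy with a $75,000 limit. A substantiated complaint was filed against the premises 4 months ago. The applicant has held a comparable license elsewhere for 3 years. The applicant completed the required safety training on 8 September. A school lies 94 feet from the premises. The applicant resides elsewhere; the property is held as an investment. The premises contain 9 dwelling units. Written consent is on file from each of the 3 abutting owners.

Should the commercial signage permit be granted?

(1) primary residence — fails.
(2) ≥100 ft from school — fails.
(i) not (safety training) — not met.
(ii) ≤ 15 units — holds.
(a) = F OR T = true.
(A) prior license ≥ 6 yr — not satisfied.
(B) hardship waiver — met.
(C) all abutters consent — met.
(i) = F AND T AND T = false.
(ii) insurance ≥ $100,000 — not met.
(iii) no complaint in 12 mo. — not satisfied.
(b) = F OR F OR F = false.
(c) no code violations — satisfied.
So (3) is not satisfied (T AND F AND T).
Overall = F OR F OR F = false.

No — denied.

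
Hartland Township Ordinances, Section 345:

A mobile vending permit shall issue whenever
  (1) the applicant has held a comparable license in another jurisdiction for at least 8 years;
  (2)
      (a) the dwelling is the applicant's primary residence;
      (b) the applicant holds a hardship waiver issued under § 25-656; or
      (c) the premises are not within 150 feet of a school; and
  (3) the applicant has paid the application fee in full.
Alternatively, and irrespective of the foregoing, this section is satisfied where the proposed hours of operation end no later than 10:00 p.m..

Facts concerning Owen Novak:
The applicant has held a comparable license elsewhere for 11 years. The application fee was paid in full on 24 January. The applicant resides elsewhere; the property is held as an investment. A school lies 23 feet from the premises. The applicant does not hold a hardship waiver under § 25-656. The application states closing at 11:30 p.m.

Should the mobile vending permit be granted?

(1) prior license ≥ 8 yr — satisfied.
(a) primary residence — not met.
(b) hardship waiver — not satisfied.
(c) ≥150 ft from school — not satisfied.
(2) = F OR F OR F = false.
(3) fee paid — met.
So Overall is not satisfied (T AND F AND T).
Exception (closes by 10 p.m.) — not satisfied.
Result: main false OR exception false → false.

No — denied.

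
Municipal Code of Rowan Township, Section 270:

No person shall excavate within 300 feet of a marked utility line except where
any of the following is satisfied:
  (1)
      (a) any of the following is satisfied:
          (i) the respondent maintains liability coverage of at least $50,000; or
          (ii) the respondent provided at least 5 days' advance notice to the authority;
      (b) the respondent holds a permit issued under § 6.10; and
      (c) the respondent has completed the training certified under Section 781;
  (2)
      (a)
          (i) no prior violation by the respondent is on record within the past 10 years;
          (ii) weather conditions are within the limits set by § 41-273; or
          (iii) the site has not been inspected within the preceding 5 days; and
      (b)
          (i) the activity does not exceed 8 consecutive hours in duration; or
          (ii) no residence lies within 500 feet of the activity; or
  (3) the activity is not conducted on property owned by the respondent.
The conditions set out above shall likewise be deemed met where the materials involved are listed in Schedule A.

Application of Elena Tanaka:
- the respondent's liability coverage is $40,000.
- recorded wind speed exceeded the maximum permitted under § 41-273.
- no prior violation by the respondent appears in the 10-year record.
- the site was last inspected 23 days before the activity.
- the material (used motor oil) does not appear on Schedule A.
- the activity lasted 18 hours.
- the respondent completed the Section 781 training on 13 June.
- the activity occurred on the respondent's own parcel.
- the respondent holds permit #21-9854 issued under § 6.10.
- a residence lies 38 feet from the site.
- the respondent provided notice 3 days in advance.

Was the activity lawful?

No — unlawful.

(i) coverage ≥ $50,000 — not met.
(ii) ≥5 days' notice — fails.
So (a) is not satisfied (F OR F).
(b) holds permit — holds.
(c) training certified — holds.
(1): F AND T AND T → false.
(i) no prior violation — met.
(ii) weather ok — not satisfied.
(iii) not (site inspected) — met.
(a): T OR F OR T → true.
(i) ≤ 8 hrs duration — not met.
(ii) no residence in 500 ft — not satisfied.
(b): F OR F → false.
So (2) is not satisfied (T AND F).
(3) not (own property) — not met.
Overall: F OR F OR F → false.
Exception (Schedule A material) — not satisfied.
Result: main false OR exception false → false.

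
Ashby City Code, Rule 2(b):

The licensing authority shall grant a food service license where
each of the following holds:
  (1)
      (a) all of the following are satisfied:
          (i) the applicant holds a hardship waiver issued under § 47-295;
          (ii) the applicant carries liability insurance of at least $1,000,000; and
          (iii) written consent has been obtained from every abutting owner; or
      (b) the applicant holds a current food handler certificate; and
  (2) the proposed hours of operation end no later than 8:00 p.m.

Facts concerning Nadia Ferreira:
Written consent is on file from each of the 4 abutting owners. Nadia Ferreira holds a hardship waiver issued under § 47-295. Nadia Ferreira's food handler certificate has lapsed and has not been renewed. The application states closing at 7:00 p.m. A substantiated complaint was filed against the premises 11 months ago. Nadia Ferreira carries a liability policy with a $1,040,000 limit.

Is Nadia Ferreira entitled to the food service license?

Yes — granted.

(i) hardship waiver — satisfied.
(ii) insurance ≥ $1,000,000 — holds.
(iii) all abutters consent — holds.
So (a) is satisfied (T AND T AND T).
(b) food handler cert. — not met.
(1) = T OR F = true.
(2) closes by 8 p.m. — satisfied.
So Overall is satisfied (T AND T).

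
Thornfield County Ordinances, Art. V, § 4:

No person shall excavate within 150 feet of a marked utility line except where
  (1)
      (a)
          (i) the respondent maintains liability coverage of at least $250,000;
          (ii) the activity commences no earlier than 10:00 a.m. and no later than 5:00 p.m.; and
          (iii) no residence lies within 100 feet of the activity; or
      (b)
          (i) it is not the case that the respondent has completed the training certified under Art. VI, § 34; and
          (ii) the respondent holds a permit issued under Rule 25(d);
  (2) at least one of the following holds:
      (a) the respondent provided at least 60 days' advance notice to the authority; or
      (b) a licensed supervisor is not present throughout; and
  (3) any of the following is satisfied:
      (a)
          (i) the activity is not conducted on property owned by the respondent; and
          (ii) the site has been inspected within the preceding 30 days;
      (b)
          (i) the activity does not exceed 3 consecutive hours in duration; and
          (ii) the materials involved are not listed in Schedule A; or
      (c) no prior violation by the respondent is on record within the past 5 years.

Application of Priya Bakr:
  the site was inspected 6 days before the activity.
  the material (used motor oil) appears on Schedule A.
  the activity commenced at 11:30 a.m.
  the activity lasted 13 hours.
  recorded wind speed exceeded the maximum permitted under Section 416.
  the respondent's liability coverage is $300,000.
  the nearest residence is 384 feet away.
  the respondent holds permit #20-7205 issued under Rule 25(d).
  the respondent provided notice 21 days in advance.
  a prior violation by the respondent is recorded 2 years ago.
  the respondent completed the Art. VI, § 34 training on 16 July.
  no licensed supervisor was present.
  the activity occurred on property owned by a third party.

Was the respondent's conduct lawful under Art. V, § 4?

Yes — lawful.

(i) coverage ≥ $250,000 — satisfied.
(ii) start within hours — holds.
(iii) no residence in 100 ft — satisfied.
(a) = T AND T AND T = true.
(i) not (training certified) — not satisfied.
(ii) holds permit — met.
(b): F AND T → false.
So (1) is satisfied (T OR F).
(a) ≥60 days' notice — not satisfied.
(b) not (supervisor present) — satisfied.
(2) = F OR T = true.
(i) not (own property) — satisfied.
(ii) site inspected — met.
(a) = T AND T = true.
(i) ≤ 3 hrs duration — fails.
(ii) not (Schedule A material) — not met.
So (b) is not satisfied (F AND F).
(c) no prior violation — not satisfied.
So (3) is satisfied (T OR F OR F).
Overall = T AND T AND T = true.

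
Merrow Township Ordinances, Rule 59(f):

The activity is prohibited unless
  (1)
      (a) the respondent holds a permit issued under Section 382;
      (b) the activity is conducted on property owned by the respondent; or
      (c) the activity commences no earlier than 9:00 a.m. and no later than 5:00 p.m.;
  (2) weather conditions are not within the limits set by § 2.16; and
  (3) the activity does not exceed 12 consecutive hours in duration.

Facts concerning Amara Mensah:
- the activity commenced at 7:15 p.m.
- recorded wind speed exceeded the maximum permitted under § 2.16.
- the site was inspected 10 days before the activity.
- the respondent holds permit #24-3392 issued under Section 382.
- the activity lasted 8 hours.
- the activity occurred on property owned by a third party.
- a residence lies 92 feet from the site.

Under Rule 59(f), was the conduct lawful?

Yes — lawful.

(a) holds permit — met.
(b) own property — fails.
(c) start within hours — not satisfied.
(1) = T OR F OR F = true.
(2) not (weather ok) — satisfied.
(3) ≤ 12 hrs duration — holds.
So Overall is satisfied (T AND T AND T).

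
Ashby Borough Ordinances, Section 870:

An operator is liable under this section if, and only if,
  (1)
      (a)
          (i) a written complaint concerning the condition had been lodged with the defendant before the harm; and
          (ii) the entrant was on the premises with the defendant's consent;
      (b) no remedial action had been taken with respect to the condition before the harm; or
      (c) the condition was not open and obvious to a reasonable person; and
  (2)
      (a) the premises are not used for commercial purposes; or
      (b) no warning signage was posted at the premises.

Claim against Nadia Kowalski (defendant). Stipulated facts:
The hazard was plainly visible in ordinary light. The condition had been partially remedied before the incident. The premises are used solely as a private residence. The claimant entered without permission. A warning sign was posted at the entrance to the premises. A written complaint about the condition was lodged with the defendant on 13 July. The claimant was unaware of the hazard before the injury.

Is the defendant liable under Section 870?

No — not liable.

(i) complaint lodged — satisfied.
(ii) consent to enter — not satisfied.
(a) = T AND F = false.
(b) no remedial action — not met.
(c) not open/obvious — fails.
(1) = F OR F OR F = false.
(a) not (commercial use) — holds.
(b) no signage posted — not met.
(2): T OR F → true.
Overall: F AND T → false.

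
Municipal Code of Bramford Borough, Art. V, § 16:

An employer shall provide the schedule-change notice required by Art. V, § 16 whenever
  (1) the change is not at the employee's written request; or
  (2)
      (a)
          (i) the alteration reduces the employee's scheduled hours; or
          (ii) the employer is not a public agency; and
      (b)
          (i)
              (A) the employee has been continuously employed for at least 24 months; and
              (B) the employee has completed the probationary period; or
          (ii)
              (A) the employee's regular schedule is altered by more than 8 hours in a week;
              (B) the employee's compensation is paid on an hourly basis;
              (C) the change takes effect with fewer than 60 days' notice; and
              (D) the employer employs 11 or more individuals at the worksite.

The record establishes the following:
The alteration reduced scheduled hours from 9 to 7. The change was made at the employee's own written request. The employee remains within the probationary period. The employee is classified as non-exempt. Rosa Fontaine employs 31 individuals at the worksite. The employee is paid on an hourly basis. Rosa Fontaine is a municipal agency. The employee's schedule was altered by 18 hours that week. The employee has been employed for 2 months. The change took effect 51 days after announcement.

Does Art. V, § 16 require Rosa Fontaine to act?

(1) not employee-requested — fails.
(i) hours reduced — holds.
(ii) not (public agency) — not satisfied.
(a): T OR F → true.
(A) tenure ≥ 24 mo. — fails.
(B) past probation — not satisfied.
(i): F AND F → false.
(A) schedule shift > 8h — holds.
(B) hourly-paid — holds.
(C) < 60 days' notice — satisfied.
(D) ≥ 11 at site — holds.
So (ii) is satisfied (T AND T AND T AND T).
(b): F OR T → true.
(2): T AND T → true.
Overall = F OR T = true.

Yes — required.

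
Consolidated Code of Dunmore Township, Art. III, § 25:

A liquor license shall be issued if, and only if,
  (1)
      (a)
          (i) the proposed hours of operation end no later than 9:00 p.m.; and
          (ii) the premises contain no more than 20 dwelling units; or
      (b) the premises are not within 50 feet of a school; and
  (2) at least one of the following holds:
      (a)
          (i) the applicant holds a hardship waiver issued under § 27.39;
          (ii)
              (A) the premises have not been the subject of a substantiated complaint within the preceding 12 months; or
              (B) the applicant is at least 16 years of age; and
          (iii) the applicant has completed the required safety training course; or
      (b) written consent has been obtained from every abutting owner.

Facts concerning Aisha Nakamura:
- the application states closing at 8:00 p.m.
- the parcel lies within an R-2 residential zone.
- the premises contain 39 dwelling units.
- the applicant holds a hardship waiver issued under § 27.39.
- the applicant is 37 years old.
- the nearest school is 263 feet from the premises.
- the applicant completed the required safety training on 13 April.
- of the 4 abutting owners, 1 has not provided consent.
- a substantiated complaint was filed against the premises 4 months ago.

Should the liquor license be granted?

(i) closes by 9 p.m. — holds.
(ii) ≤ 20 units — not satisfied.
(a): T AND F → false.
(b) ≥50 ft from school — satisfied.
So (1) is satisfied (F OR T).
(i) hardship waiver — holds.
(A) no complaint in 12 mo. — not satisfied.
(B) age ≥ 16 — met.
So (ii) is satisfied (F OR T).
(iii) safety training — met.
So (a) is satisfied (T AND T AND T).
(b) all abutters consent — not satisfied.
So (2) is satisfied (T OR F).
So Overall is satisfied (T AND T).

Yes — granted.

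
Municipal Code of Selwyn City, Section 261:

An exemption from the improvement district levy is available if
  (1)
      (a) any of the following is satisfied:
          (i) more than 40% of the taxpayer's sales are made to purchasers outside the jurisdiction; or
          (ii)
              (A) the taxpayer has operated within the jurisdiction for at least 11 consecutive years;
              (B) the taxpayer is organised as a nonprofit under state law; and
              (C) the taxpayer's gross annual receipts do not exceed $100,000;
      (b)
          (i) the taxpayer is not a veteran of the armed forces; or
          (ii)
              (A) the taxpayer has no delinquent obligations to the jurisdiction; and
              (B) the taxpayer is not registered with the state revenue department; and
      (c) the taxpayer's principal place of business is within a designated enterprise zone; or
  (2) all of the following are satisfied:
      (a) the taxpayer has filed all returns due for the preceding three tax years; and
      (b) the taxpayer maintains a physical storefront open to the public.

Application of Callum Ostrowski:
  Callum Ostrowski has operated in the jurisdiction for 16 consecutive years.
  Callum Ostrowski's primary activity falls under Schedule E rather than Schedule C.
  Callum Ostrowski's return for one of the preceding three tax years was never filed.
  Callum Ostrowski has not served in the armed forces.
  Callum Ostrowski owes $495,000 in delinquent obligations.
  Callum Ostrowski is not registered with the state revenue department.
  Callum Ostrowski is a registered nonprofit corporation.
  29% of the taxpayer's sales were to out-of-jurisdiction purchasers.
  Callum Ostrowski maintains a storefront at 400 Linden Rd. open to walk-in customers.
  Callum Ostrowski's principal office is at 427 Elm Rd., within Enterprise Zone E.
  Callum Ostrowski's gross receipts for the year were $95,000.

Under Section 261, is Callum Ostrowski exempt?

Yes — exempt.

(i) >40% out-of-jur. sales — not met.
(A) ≥ 11 yrs in jurisdiction — satisfied.
(B) nonprofit — holds.
(C) receipts ≤ $100,000 — satisfied.
(ii) = T AND T AND T = true.
(a) = F OR T = true.
(i) not (veteran) — holds.
(A) no delinquency — fails.
(B) not (state-registered) — holds.
(ii) = F AND T = false.
(b) = T OR F = true.
(c) in enterprise zone — met.
(1) = T AND T AND T = true.
(a) returns current — not met.
(b) has storefront — met.
(2): F AND T → false.
So Overall is satisfied (T OR F).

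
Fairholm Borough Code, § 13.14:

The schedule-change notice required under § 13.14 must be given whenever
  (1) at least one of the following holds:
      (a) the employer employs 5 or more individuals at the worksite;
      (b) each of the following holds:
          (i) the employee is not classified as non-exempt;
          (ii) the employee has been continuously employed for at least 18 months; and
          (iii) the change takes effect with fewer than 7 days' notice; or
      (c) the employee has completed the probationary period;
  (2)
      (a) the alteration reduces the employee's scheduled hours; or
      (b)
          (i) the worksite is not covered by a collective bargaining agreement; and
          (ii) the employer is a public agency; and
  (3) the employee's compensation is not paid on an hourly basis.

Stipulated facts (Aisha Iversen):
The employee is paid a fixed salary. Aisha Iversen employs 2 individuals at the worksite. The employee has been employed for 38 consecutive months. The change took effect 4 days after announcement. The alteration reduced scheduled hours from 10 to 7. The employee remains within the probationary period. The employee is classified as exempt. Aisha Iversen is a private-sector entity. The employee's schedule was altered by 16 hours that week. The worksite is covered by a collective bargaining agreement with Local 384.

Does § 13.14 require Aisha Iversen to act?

(a) ≥ 5 at site — not satisfied.
(i) not (non-exempt) — holds.
(ii) tenure ≥ 18 mo. — satisfied.
(iii) < 7 days' notice — met.
So (b) is satisfied (T AND T AND T).
(c) past probation — not met.
(1): F OR T OR F → true.
(a) hours reduced — satisfied.
(i) no CBA — not satisfied.
(ii) public agency — not satisfied.
(b): F AND F → false.
So (2) is satisfied (T OR F).
(3) not (hourly-paid) — met.
So Overall is satisfied (T AND T AND T).

Yes — required.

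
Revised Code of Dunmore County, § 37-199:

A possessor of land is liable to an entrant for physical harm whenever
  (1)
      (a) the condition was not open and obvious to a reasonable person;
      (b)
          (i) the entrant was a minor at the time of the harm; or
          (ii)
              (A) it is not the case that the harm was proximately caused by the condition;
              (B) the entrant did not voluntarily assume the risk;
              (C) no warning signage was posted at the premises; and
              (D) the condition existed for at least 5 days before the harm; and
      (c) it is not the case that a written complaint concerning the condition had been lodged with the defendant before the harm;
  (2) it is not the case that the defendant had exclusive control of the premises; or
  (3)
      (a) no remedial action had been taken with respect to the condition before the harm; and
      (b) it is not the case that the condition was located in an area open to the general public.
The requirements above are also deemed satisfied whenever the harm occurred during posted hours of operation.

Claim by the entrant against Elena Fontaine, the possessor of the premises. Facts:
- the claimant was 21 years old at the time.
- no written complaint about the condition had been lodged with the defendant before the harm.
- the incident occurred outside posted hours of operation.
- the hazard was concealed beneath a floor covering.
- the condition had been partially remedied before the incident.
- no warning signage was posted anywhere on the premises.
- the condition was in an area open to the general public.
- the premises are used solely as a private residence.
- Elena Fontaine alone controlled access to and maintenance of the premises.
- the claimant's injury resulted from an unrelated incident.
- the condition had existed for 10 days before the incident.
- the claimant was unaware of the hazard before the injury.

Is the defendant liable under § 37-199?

Yes — liable.

(a) not open/obvious — satisfied.
(i) entrant a minor — not satisfied.
(A) not (proximate cause) — met.
(B) no assumed risk — holds.
(C) no signage posted — satisfied.
(D) condition ≥5 days old — met.
(ii): T AND T AND T AND T → true.
So (b) is satisfied (F OR T).
(c) not (complaint lodged) — holds.
So (1) is satisfied (T AND T AND T).
(2) not (exclusive control) — not satisfied.
(a) no remedial action — fails.
(b) not (public area) — fails.
(3) = F AND F = false.
So Overall is satisfied (T OR F OR F).
Exception (during posted hours) — not satisfied.
Result: main true OR exception false → true.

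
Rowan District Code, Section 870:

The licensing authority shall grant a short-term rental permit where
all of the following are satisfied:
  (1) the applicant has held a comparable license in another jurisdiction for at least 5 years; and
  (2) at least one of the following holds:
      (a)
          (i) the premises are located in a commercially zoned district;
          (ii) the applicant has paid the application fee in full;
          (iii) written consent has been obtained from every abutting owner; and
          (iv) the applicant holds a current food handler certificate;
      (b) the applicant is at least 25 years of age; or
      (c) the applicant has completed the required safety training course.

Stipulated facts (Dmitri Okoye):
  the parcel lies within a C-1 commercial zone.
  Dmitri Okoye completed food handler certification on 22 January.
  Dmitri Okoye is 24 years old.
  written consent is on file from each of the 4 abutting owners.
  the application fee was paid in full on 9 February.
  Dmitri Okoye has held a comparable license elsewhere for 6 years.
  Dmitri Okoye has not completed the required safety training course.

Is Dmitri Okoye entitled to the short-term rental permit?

Yes — granted.

(1) prior license ≥ 5 yr — holds.
(i) commercially zoned — satisfied.
(ii) fee paid — holds.
(iii) all abutters consent — holds.
(iv) food handler cert. — satisfied.
So (a) is satisfied (T AND T AND T AND T).
(b) age ≥ 25 — fails.
(c) safety training — fails.
(2) = T OR F OR F = true.
Overall = T AND T = true.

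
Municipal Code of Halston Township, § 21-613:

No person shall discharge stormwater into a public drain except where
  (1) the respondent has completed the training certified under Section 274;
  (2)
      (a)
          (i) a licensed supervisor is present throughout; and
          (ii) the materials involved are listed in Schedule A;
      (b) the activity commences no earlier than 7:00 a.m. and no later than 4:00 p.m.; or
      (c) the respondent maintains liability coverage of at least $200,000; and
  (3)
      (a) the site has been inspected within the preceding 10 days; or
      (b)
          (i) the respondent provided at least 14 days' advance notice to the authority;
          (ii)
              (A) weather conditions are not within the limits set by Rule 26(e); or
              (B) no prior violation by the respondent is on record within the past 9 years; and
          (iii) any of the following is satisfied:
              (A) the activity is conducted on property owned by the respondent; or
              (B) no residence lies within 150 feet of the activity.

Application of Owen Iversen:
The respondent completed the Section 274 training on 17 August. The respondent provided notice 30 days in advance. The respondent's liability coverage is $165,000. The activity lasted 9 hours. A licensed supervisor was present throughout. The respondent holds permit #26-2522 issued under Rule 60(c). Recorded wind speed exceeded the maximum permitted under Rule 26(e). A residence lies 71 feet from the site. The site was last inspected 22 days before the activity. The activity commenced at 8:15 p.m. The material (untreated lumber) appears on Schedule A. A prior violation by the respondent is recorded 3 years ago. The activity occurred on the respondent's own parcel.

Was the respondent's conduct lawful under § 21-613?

(1) training certified — met.
(i) supervisor present — met.
(ii) Schedule A material — holds.
(a) = T AND T = true.
(b) start within hours — fails.
(c) coverage ≥ $200,000 — not met.
(2): T OR F OR F → true.
(a) site inspected — not met.
(i) ≥14 days' notice — holds.
(A) not (weather ok) — met.
(B) no prior violation — not met.
So (ii) is satisfied (T OR F).
(A) own property — met.
(B) no residence in 150 ft — not satisfied.
So (iii) is satisfied (T OR F).
(b): T AND T AND T → true.
(3): F OR T → true.
Overall: T AND T AND T → true.

Yes — lawful.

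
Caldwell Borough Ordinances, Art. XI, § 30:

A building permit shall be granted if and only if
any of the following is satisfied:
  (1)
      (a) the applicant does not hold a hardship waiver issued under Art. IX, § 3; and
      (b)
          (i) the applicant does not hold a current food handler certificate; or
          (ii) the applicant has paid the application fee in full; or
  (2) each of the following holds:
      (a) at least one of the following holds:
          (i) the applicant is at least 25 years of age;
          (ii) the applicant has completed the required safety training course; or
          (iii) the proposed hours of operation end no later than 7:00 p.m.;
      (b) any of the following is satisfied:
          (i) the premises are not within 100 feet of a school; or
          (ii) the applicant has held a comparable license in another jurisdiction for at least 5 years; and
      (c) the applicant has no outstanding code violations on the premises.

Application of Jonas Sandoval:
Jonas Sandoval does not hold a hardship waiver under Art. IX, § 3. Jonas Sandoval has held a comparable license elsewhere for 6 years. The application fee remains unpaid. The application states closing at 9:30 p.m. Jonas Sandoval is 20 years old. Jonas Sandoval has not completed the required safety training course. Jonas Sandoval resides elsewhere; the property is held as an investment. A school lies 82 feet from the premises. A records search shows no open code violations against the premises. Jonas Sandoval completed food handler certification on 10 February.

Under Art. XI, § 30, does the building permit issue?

(a) not (hardship waiver) — satisfied.
(i) not (food handler cert.) — not satisfied.
(ii) fee paid — not satisfied.
(b): F OR F → false.
(1) = T AND F = false.
(i) age ≥ 25 — fails.
(ii) safety training — fails.
(iii) closes by 7 p.m. — not met.
So (a) is not satisfied (F OR F OR F).
(i) ≥100 ft from school — not met.
(ii) prior license ≥ 5 yr — holds.
So (b) is satisfied (F OR T).
(c) no code violations — met.
(2): F AND T AND T → false.
So Overall is not satisfied (F OR F).

No — denied.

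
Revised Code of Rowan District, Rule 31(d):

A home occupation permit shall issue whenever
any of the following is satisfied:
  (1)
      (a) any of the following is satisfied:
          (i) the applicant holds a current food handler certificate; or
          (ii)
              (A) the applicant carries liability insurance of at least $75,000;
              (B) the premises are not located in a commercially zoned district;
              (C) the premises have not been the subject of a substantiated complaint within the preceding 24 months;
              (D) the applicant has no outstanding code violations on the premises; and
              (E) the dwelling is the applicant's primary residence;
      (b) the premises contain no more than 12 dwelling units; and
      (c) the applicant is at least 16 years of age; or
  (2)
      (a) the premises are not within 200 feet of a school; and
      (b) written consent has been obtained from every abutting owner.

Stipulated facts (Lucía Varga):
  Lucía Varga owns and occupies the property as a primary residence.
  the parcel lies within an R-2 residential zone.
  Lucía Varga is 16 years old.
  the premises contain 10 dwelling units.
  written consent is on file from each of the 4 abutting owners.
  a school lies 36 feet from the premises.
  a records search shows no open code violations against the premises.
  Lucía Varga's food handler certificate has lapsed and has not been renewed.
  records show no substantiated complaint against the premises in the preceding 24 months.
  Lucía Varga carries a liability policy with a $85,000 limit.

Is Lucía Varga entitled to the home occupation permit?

(i) food handler cert. — not satisfied.
(A) insurance ≥ $75,000 — met.
(B) not (commercially zoned) — holds.
(C) no complaint in 24 mo. — met.
(D) no code violations — met.
(E) primary residence — holds.
So (ii) is satisfied (T AND T AND T AND T AND T).
(a) = F OR T = true.
(b) ≤ 12 units — holds.
(c) age ≥ 16 — satisfied.
(1) = T AND T AND T = true.
(a) ≥200 ft from school — not satisfied.
(b) all abutters consent — satisfied.
(2) = F AND T = false.
Overall = T OR F = true.

Yes — granted.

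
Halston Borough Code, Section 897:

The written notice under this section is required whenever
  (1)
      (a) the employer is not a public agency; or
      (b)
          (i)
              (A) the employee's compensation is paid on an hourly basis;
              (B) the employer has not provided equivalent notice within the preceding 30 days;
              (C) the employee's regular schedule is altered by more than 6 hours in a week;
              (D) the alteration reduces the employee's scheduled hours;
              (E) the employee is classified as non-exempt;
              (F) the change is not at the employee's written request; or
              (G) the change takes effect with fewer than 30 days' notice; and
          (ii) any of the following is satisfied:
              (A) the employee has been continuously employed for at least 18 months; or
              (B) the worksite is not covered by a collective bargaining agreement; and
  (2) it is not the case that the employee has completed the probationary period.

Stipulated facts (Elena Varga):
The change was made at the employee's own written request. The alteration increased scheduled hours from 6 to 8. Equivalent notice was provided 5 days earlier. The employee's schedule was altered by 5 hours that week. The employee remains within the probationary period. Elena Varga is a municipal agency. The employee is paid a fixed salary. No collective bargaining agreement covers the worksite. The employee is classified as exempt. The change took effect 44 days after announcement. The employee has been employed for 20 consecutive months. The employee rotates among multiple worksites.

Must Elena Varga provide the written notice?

(a) not (public agency) — not satisfied.
(A) hourly-paid — fails.
(B) no recent notice — fails.
(C) schedule shift > 6h — not satisfied.
(D) hours reduced — fails.
(E) non-exempt — not met.
(F) not employee-requested — not satisfied.
(G) < 30 days' notice — not satisfied.
(i): F OR F OR F OR F OR F OR F OR F → false.
(A) tenure ≥ 18 mo. — holds.
(B) no CBA — met.
(ii) = T OR T = true.
(b) = F AND T = false.
(1): F OR F → false.
(2) not (past probation) — holds.
Overall = F AND T = false.

No — not required.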